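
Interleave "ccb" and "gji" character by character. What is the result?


Interleaving "ccb" and "gji":
  Position 0: 'c' from first, 'g' from second => "cg"
  Position 1: 'c' from first, 'j' from second => "cj"
  Position 2: 'b' from first, 'i' from second => "bi"
Result: cgcjbi

cgcjbi


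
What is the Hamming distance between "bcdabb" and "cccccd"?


Comparing "bcdabb" and "cccccd" position by position:
  Position 0: 'b' vs 'c' => differ
  Position 1: 'c' vs 'c' => same
  Position 2: 'd' vs 'c' => differ
  Position 3: 'a' vs 'c' => differ
  Position 4: 'b' vs 'c' => differ
  Position 5: 'b' vs 'd' => differ
Total differences (Hamming distance): 5

5


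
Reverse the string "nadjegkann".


Input: nadjegkann
Reading characters right to left:
  Position 9: 'n'
  Position 8: 'n'
  Position 7: 'a'
  Position 6: 'k'
  Position 5: 'g'
  Position 4: 'e'
  Position 3: 'j'
  Position 2: 'd'
  Position 1: 'a'
  Position 0: 'n'
Reversed: nnakgejdan

nnakgejdan


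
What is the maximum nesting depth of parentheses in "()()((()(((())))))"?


Input: "()()((()(((())))))"
Tracking depth:
  Position 0 '(': depth becomes 1
  Position 1 ')': depth becomes 0
  Position 2 '(': depth becomes 1
  Position 3 ')': depth becomes 0
  Position 4 '(': depth becomes 1
  Position 5 '(': depth becomes 2
  Position 6 '(': depth becomes 3
  Position 7 ')': depth becomes 2
  Position 8 '(': depth becomes 3
  Position 9 '(': depth becomes 4
  Position 10 '(': depth becomes 5
  Position 11 '(': depth becomes 6
  Position 12 ')': depth becomes 5
  Position 13 ')': depth becomes 4
  Position 14 ')': depth becomes 3
  Position 15 ')': depth becomes 2
  Position 16 ')': depth becomes 1
  Position 17 ')': depth becomes 0
Maximum depth reached: 6

6


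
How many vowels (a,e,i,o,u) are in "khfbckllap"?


Input: khfbckllap
Checking each character:
  'k' at position 0: consonant
  'h' at position 1: consonant
  'f' at position 2: consonant
  'b' at position 3: consonant
  'c' at position 4: consonant
  'k' at position 5: consonant
  'l' at position 6: consonant
  'l' at position 7: consonant
  'a' at position 8: vowel (running total: 1)
  'p' at position 9: consonant
Total vowels: 1

1


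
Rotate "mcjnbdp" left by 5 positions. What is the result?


Input: "mcjnbdp", rotate left by 5
First 5 characters: "mcjnb"
Remaining characters: "dp"
Concatenate remaining + first: "dp" + "mcjnb" = "dpmcjnb"

dpmcjnb


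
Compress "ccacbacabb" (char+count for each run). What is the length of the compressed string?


Input: ccacbacabb
Runs:
  'c' x 2 => "c2"
  'a' x 1 => "a1"
  'c' x 1 => "c1"
  'b' x 1 => "b1"
  'a' x 1 => "a1"
  'c' x 1 => "c1"
  'a' x 1 => "a1"
  'b' x 2 => "b2"
Compressed: "c2a1c1b1a1c1a1b2"
Compressed length: 16

16


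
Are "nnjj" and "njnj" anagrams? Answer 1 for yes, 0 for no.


Strings: "nnjj", "njnj"
Sorted first:  jjnn
Sorted second: jjnn
Sorted forms match => anagrams

1


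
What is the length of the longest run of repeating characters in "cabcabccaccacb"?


Input: "cabcabccaccacb"
Scanning for longest run:
  Position 1 ('a'): new char, reset run to 1
  Position 2 ('b'): new char, reset run to 1
  Position 3 ('c'): new char, reset run to 1
  Position 4 ('a'): new char, reset run to 1
  Position 5 ('b'): new char, reset run to 1
  Position 6 ('c'): new char, reset run to 1
  Position 7 ('c'): continues run of 'c', length=2
  Position 8 ('a'): new char, reset run to 1
  Position 9 ('c'): new char, reset run to 1
  Position 10 ('c'): continues run of 'c', length=2
  Position 11 ('a'): new char, reset run to 1
  Position 12 ('c'): new char, reset run to 1
  Position 13 ('b'): new char, reset run to 1
Longest run: 'c' with length 2

2


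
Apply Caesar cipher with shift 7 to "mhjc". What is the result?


Caesar cipher: shift "mhjc" by 7
  'm' (pos 12) + 7 = pos 19 = 't'
  'h' (pos 7) + 7 = pos 14 = 'o'
  'j' (pos 9) + 7 = pos 16 = 'q'
  'c' (pos 2) + 7 = pos 9 = 'j'
Result: toqj

toqj


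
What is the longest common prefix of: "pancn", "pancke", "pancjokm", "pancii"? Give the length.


Words: pancn, pancke, pancjokm, pancii
  Position 0: all 'p' => match
  Position 1: all 'a' => match
  Position 2: all 'n' => match
  Position 3: all 'c' => match
  Position 4: ('n', 'k', 'j', 'i') => mismatch, stop
LCP = "panc" (length 4)

4


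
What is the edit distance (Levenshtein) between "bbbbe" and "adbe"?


Computing edit distance: "bbbbe" -> "adbe"
DP table:
           a    d    b    e
      0    1    2    3    4
  b   1    1    2    2    3
  b   2    2    2    2    3
  b   3    3    3    2    3
  b   4    4    4    3    3
  e   5    5    5    4    3
Edit distance = dp[5][4] = 3

3


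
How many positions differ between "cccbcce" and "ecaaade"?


Comparing "cccbcce" and "ecaaade" position by position:
  Position 0: 'c' vs 'e' => DIFFER
  Position 1: 'c' vs 'c' => same
  Position 2: 'c' vs 'a' => DIFFER
  Position 3: 'b' vs 'a' => DIFFER
  Position 4: 'c' vs 'a' => DIFFER
  Position 5: 'c' vs 'd' => DIFFER
  Position 6: 'e' vs 'e' => same
Positions that differ: 5

5


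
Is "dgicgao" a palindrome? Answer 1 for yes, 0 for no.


Input: dgicgao
Reversed: oagcigd
  Compare pos 0 ('d') with pos 6 ('o'): MISMATCH
  Compare pos 1 ('g') with pos 5 ('a'): MISMATCH
  Compare pos 2 ('i') with pos 4 ('g'): MISMATCH
Result: not a palindrome

0


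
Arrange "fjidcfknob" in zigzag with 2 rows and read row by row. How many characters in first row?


Zigzag "fjidcfknob" into 2 rows:
Placing characters:
  'f' => row 0
  'j' => row 1
  'i' => row 0
  'd' => row 1
  'c' => row 0
  'f' => row 1
  'k' => row 0
  'n' => row 1
  'o' => row 0
  'b' => row 1
Rows:
  Row 0: "ficko"
  Row 1: "jdfnb"
First row length: 5

5


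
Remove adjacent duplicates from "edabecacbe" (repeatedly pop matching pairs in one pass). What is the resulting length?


Input: edabecacbe
Stack-based adjacent duplicate removal:
  Read 'e': push. Stack: e
  Read 'd': push. Stack: ed
  Read 'a': push. Stack: eda
  Read 'b': push. Stack: edab
  Read 'e': push. Stack: edabe
  Read 'c': push. Stack: edabec
  Read 'a': push. Stack: edabeca
  Read 'c': push. Stack: edabecac
  Read 'b': push. Stack: edabecacb
  Read 'e': push. Stack: edabecacbe
Final stack: "edabecacbe" (length 10)

10


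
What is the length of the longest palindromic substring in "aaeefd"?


Input: "aaeefd"
Checking substrings for palindromes:
  [0:2] "aa" (len 2) => palindrome
  [2:4] "ee" (len 2) => palindrome
Longest palindromic substring: "aa" with length 2

2


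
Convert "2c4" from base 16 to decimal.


Input: "2c4" in base 16
Positional expansion:
  Digit '2' (value 2) x 16^2 = 512
  Digit 'c' (value 12) x 16^1 = 192
  Digit '4' (value 4) x 16^0 = 4
Sum = 708

708


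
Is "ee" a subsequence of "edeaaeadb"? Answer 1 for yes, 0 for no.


Check if "ee" is a subsequence of "edeaaeadb"
Greedy scan:
  Position 0 ('e'): matches sub[0] = 'e'
  Position 1 ('d'): no match needed
  Position 2 ('e'): matches sub[1] = 'e'
  Position 3 ('a'): no match needed
  Position 4 ('a'): no match needed
  Position 5 ('e'): no match needed
  Position 6 ('a'): no match needed
  Position 7 ('d'): no match needed
  Position 8 ('b'): no match needed
All 2 characters matched => is a subsequence

1


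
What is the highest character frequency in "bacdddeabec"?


Input: bacdddeabec
Character counts:
  'a': 2
  'b': 2
  'c': 2
  'd': 3
  'e': 2
Maximum frequency: 3

3


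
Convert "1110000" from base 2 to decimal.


Input: "1110000" in base 2
Positional expansion:
  Digit '1' (value 1) x 2^6 = 64
  Digit '1' (value 1) x 2^5 = 32
  Digit '1' (value 1) x 2^4 = 16
  Digit '0' (value 0) x 2^3 = 0
  Digit '0' (value 0) x 2^2 = 0
  Digit '0' (value 0) x 2^1 = 0
  Digit '0' (value 0) x 2^0 = 0
Sum = 112

112


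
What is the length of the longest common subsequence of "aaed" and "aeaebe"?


LCS of "aaed" and "aeaebe"
DP table:
           a    e    a    e    b    e
      0    0    0    0    0    0    0
  a   0    1    1    1    1    1    1
  a   0    1    1    2    2    2    2
  e   0    1    2    2    3    3    3
  d   0    1    2    2    3    3    3
LCS length = dp[4][6] = 3

3


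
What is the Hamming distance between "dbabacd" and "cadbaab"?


Comparing "dbabacd" and "cadbaab" position by position:
  Position 0: 'd' vs 'c' => differ
  Position 1: 'b' vs 'a' => differ
  Position 2: 'a' vs 'd' => differ
  Position 3: 'b' vs 'b' => same
  Position 4: 'a' vs 'a' => same
  Position 5: 'c' vs 'a' => differ
  Position 6: 'd' vs 'b' => differ
Total differences (Hamming distance): 5

5


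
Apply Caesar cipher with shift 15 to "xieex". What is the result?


Caesar cipher: shift "xieex" by 15
  'x' (pos 23) + 15 = pos 12 = 'm'
  'i' (pos 8) + 15 = pos 23 = 'x'
  'e' (pos 4) + 15 = pos 19 = 't'
  'e' (pos 4) + 15 = pos 19 = 't'
  'x' (pos 23) + 15 = pos 12 = 'm'
Result: mxttm

mxttm


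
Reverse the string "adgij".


Input: adgij
Reading characters right to left:
  Position 4: 'j'
  Position 3: 'i'
  Position 2: 'g'
  Position 1: 'd'
  Position 0: 'a'
Reversed: jigda

jigda


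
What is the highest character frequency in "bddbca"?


Input: bddbca
Character counts:
  'a': 1
  'b': 2
  'c': 1
  'd': 2
Maximum frequency: 2

2


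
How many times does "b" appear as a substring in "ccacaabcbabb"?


Searching for "b" in "ccacaabcbabb"
Scanning each position:
  Position 0: "c" => no
  Position 1: "c" => no
  Position 2: "a" => no
  Position 3: "c" => no
  Position 4: "a" => no
  Position 5: "a" => no
  Position 6: "b" => MATCH
  Position 7: "c" => no
  Position 8: "b" => MATCH
  Position 9: "a" => no
  Position 10: "b" => MATCH
  Position 11: "b" => MATCH
Total occurrences: 4

4


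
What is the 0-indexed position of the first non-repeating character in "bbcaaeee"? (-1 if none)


Input: bbcaaeee
Character frequencies:
  'a': 2
  'b': 2
  'c': 1
  'e': 3
Scanning left to right for freq == 1:
  Position 0 ('b'): freq=2, skip
  Position 1 ('b'): freq=2, skip
  Position 2 ('c'): unique! => answer = 2

2


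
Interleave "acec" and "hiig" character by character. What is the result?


Interleaving "acec" and "hiig":
  Position 0: 'a' from first, 'h' from second => "ah"
  Position 1: 'c' from first, 'i' from second => "ci"
  Position 2: 'e' from first, 'i' from second => "ei"
  Position 3: 'c' from first, 'g' from second => "cg"
Result: ahcieicg

ahcieicg


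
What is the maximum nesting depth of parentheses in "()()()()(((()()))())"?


Input: "()()()()(((()()))())"
Tracking depth:
  Position 0 '(': depth becomes 1
  Position 1 ')': depth becomes 0
  Position 2 '(': depth becomes 1
  Position 3 ')': depth becomes 0
  Position 4 '(': depth becomes 1
  Position 5 ')': depth becomes 0
  Position 6 '(': depth becomes 1
  Position 7 ')': depth becomes 0
  Position 8 '(': depth becomes 1
  Position 9 '(': depth becomes 2
  Position 10 '(': depth becomes 3
  Position 11 '(': depth becomes 4
  Position 12 ')': depth becomes 3
  Position 13 '(': depth becomes 4
  Position 14 ')': depth becomes 3
  Position 15 ')': depth becomes 2
  Position 16 ')': depth becomes 1
  Position 17 '(': depth becomes 2
  Position 18 ')': depth becomes 1
  Position 19 ')': depth becomes 0
Maximum depth reached: 4

4


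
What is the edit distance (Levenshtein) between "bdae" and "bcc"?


Computing edit distance: "bdae" -> "bcc"
DP table:
           b    c    c
      0    1    2    3
  b   1    0    1    2
  d   2    1    1    2
  a   3    2    2    2
  e   4    3    3    3
Edit distance = dp[4][3] = 3

3


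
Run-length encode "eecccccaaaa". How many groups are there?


Input: eecccccaaaa
Scanning for consecutive runs:
  Group 1: 'e' x 2 (positions 0-1)
  Group 2: 'c' x 5 (positions 2-6)
  Group 3: 'a' x 4 (positions 7-10)
Total groups: 3

3


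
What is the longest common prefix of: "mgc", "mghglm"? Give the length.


Words: mgc, mghglm
  Position 0: all 'm' => match
  Position 1: all 'g' => match
  Position 2: ('c', 'h') => mismatch, stop
LCP = "mg" (length 2)

2


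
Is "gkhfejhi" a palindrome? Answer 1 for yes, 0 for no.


Input: gkhfejhi
Reversed: ihjefhkg
  Compare pos 0 ('g') with pos 7 ('i'): MISMATCH
  Compare pos 1 ('k') with pos 6 ('h'): MISMATCH
  Compare pos 2 ('h') with pos 5 ('j'): MISMATCH
  Compare pos 3 ('f') with pos 4 ('e'): MISMATCH
Result: not a palindrome

0


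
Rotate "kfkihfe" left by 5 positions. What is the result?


Input: "kfkihfe", rotate left by 5
First 5 characters: "kfkih"
Remaining characters: "fe"
Concatenate remaining + first: "fe" + "kfkih" = "fekfkih"

fekfkih


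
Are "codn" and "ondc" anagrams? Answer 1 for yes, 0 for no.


Strings: "codn", "ondc"
Sorted first:  cdno
Sorted second: cdno
Sorted forms match => anagrams

1


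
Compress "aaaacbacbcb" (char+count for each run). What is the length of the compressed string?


Input: aaaacbacbcb
Runs:
  'a' x 4 => "a4"
  'c' x 1 => "c1"
  'b' x 1 => "b1"
  'a' x 1 => "a1"
  'c' x 1 => "c1"
  'b' x 1 => "b1"
  'c' x 1 => "c1"
  'b' x 1 => "b1"
Compressed: "a4c1b1a1c1b1c1b1"
Compressed length: 16

16


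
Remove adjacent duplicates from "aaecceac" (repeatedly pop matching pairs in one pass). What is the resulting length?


Input: aaecceac
Stack-based adjacent duplicate removal:
  Read 'a': push. Stack: a
  Read 'a': matches stack top 'a' => pop. Stack: (empty)
  Read 'e': push. Stack: e
  Read 'c': push. Stack: ec
  Read 'c': matches stack top 'c' => pop. Stack: e
  Read 'e': matches stack top 'e' => pop. Stack: (empty)
  Read 'a': push. Stack: a
  Read 'c': push. Stack: ac
Final stack: "ac" (length 2)

2


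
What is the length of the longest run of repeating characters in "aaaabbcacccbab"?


Input: "aaaabbcacccbab"
Scanning for longest run:
  Position 1 ('a'): continues run of 'a', length=2
  Position 2 ('a'): continues run of 'a', length=3
  Position 3 ('a'): continues run of 'a', length=4
  Position 4 ('b'): new char, reset run to 1
  Position 5 ('b'): continues run of 'b', length=2
  Position 6 ('c'): new char, reset run to 1
  Position 7 ('a'): new char, reset run to 1
  Position 8 ('c'): new char, reset run to 1
  Position 9 ('c'): continues run of 'c', length=2
  Position 10 ('c'): continues run of 'c', length=3
  Position 11 ('b'): new char, reset run to 1
  Position 12 ('a'): new char, reset run to 1
  Position 13 ('b'): new char, reset run to 1
Longest run: 'a' with length 4

4


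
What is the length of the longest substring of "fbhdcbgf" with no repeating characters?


Input: "fbhdcbgf"
Sliding window (track last position of each char):
  Position 0 ('f'): window [0,0] length 1 -- new best
  Position 1 ('b'): window [0,1] length 2 -- new best
  Position 2 ('h'): window [0,2] length 3 -- new best
  Position 3 ('d'): window [0,3] length 4 -- new best
  Position 4 ('c'): window [0,4] length 5 -- new best
  Position 5 ('b'): repeat (last at 1), move window start to 2
  Position 5 ('b'): window [2,5] length 4
  Position 6 ('g'): window [2,6] length 5
  Position 7 ('f'): window [2,7] length 6 -- new best
Longest substring with no repeats: "hdcbgf" with length 6

6


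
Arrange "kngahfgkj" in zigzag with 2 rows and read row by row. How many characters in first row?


Zigzag "kngahfgkj" into 2 rows:
Placing characters:
  'k' => row 0
  'n' => row 1
  'g' => row 0
  'a' => row 1
  'h' => row 0
  'f' => row 1
  'g' => row 0
  'k' => row 1
  'j' => row 0
Rows:
  Row 0: "kghgj"
  Row 1: "nafk"
First row length: 5

5


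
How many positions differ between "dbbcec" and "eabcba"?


Comparing "dbbcec" and "eabcba" position by position:
  Position 0: 'd' vs 'e' => DIFFER
  Position 1: 'b' vs 'a' => DIFFER
  Position 2: 'b' vs 'b' => same
  Position 3: 'c' vs 'c' => same
  Position 4: 'e' vs 'b' => DIFFER
  Position 5: 'c' vs 'a' => DIFFER
Positions that differ: 4

4


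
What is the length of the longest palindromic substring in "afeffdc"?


Input: "afeffdc"
Checking substrings for palindromes:
  [1:4] "fef" (len 3) => palindrome
  [3:5] "ff" (len 2) => palindrome
Longest palindromic substring: "fef" with length 3

3


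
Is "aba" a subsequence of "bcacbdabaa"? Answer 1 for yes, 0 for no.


Check if "aba" is a subsequence of "bcacbdabaa"
Greedy scan:
  Position 0 ('b'): no match needed
  Position 1 ('c'): no match needed
  Position 2 ('a'): matches sub[0] = 'a'
  Position 3 ('c'): no match needed
  Position 4 ('b'): matches sub[1] = 'b'
  Position 5 ('d'): no match needed
  Position 6 ('a'): matches sub[2] = 'a'
  Position 7 ('b'): no match needed
  Position 8 ('a'): no match needed
  Position 9 ('a'): no match needed
All 3 characters matched => is a subsequence

1


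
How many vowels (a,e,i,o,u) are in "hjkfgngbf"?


Input: hjkfgngbf
Checking each character:
  'h' at position 0: consonant
  'j' at position 1: consonant
  'k' at position 2: consonant
  'f' at position 3: consonant
  'g' at position 4: consonant
  'n' at position 5: consonant
  'g' at position 6: consonant
  'b' at position 7: consonant
  'f' at position 8: consonant
Total vowels: 0

0


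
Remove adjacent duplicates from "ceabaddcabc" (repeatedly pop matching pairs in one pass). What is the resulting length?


Input: ceabaddcabc
Stack-based adjacent duplicate removal:
  Read 'c': push. Stack: c
  Read 'e': push. Stack: ce
  Read 'a': push. Stack: cea
  Read 'b': push. Stack: ceab
  Read 'a': push. Stack: ceaba
  Read 'd': push. Stack: ceabad
  Read 'd': matches stack top 'd' => pop. Stack: ceaba
  Read 'c': push. Stack: ceabac
  Read 'a': push. Stack: ceabaca
  Read 'b': push. Stack: ceabacab
  Read 'c': push. Stack: ceabacabc
Final stack: "ceabacabc" (length 9)

9


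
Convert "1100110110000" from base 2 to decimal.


Input: "1100110110000" in base 2
Positional expansion:
  Digit '1' (value 1) x 2^12 = 4096
  Digit '1' (value 1) x 2^11 = 2048
  Digit '0' (value 0) x 2^10 = 0
  Digit '0' (value 0) x 2^9 = 0
  Digit '1' (value 1) x 2^8 = 256
  Digit '1' (value 1) x 2^7 = 128
  Digit '0' (value 0) x 2^6 = 0
  Digit '1' (value 1) x 2^5 = 32
  Digit '1' (value 1) x 2^4 = 16
  Digit '0' (value 0) x 2^3 = 0
  Digit '0' (value 0) x 2^2 = 0
  Digit '0' (value 0) x 2^1 = 0
  Digit '0' (value 0) x 2^0 = 0
Sum = 6576

6576


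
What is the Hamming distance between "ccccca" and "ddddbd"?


Comparing "ccccca" and "ddddbd" position by position:
  Position 0: 'c' vs 'd' => differ
  Position 1: 'c' vs 'd' => differ
  Position 2: 'c' vs 'd' => differ
  Position 3: 'c' vs 'd' => differ
  Position 4: 'c' vs 'b' => differ
  Position 5: 'a' vs 'd' => differ
Total differences (Hamming distance): 6

6


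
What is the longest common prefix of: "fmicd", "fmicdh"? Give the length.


Words: fmicd, fmicdh
  Position 0: all 'f' => match
  Position 1: all 'm' => match
  Position 2: all 'i' => match
  Position 3: all 'c' => match
  Position 4: all 'd' => match
LCP = "fmicd" (length 5)

5


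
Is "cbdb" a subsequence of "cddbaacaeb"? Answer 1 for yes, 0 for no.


Check if "cbdb" is a subsequence of "cddbaacaeb"
Greedy scan:
  Position 0 ('c'): matches sub[0] = 'c'
  Position 1 ('d'): no match needed
  Position 2 ('d'): no match needed
  Position 3 ('b'): matches sub[1] = 'b'
  Position 4 ('a'): no match needed
  Position 5 ('a'): no match needed
  Position 6 ('c'): no match needed
  Position 7 ('a'): no match needed
  Position 8 ('e'): no match needed
  Position 9 ('b'): no match needed
Only matched 2/4 characters => not a subsequence

0


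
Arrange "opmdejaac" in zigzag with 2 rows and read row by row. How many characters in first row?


Zigzag "opmdejaac" into 2 rows:
Placing characters:
  'o' => row 0
  'p' => row 1
  'm' => row 0
  'd' => row 1
  'e' => row 0
  'j' => row 1
  'a' => row 0
  'a' => row 1
  'c' => row 0
Rows:
  Row 0: "omeac"
  Row 1: "pdja"
First row length: 5

5


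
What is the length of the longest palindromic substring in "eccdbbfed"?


Input: "eccdbbfed"
Checking substrings for palindromes:
  [1:3] "cc" (len 2) => palindrome
  [4:6] "bb" (len 2) => palindrome
Longest palindromic substring: "cc" with length 2

2


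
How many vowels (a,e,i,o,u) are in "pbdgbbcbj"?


Input: pbdgbbcbj
Checking each character:
  'p' at position 0: consonant
  'b' at position 1: consonant
  'd' at position 2: consonant
  'g' at position 3: consonant
  'b' at position 4: consonant
  'b' at position 5: consonant
  'c' at position 6: consonant
  'b' at position 7: consonant
  'j' at position 8: consonant
Total vowels: 0

0


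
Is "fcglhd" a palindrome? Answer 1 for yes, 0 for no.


Input: fcglhd
Reversed: dhlgcf
  Compare pos 0 ('f') with pos 5 ('d'): MISMATCH
  Compare pos 1 ('c') with pos 4 ('h'): MISMATCH
  Compare pos 2 ('g') with pos 3 ('l'): MISMATCH
Result: not a palindrome

0


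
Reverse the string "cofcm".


Input: cofcm
Reading characters right to left:
  Position 4: 'm'
  Position 3: 'c'
  Position 2: 'f'
  Position 1: 'o'
  Position 0: 'c'
Reversed: mcfoc

mcfoc


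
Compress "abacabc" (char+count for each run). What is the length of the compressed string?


Input: abacabc
Runs:
  'a' x 1 => "a1"
  'b' x 1 => "b1"
  'a' x 1 => "a1"
  'c' x 1 => "c1"
  'a' x 1 => "a1"
  'b' x 1 => "b1"
  'c' x 1 => "c1"
Compressed: "a1b1a1c1a1b1c1"
Compressed length: 14

14


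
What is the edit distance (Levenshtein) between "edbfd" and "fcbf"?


Computing edit distance: "edbfd" -> "fcbf"
DP table:
           f    c    b    f
      0    1    2    3    4
  e   1    1    2    3    4
  d   2    2    2    3    4
  b   3    3    3    2    3
  f   4    3    4    3    2
  d   5    4    4    4    3
Edit distance = dp[5][4] = 3

3


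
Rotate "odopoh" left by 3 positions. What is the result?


Input: "odopoh", rotate left by 3
First 3 characters: "odo"
Remaining characters: "poh"
Concatenate remaining + first: "poh" + "odo" = "pohodo"

pohodo


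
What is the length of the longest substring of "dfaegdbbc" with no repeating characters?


Input: "dfaegdbbc"
Sliding window (track last position of each char):
  Position 0 ('d'): window [0,0] length 1 -- new best
  Position 1 ('f'): window [0,1] length 2 -- new best
  Position 2 ('a'): window [0,2] length 3 -- new best
  Position 3 ('e'): window [0,3] length 4 -- new best
  Position 4 ('g'): window [0,4] length 5 -- new best
  Position 5 ('d'): repeat (last at 0), move window start to 1
  Position 5 ('d'): window [1,5] length 5
  Position 6 ('b'): window [1,6] length 6 -- new best
  Position 7 ('b'): repeat (last at 6), move window start to 7
  Position 7 ('b'): window [7,7] length 1
  Position 8 ('c'): window [7,8] length 2
Longest substring with no repeats: "faegdb" with length 6

6


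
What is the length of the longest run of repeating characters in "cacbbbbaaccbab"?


Input: "cacbbbbaaccbab"
Scanning for longest run:
  Position 1 ('a'): new char, reset run to 1
  Position 2 ('c'): new char, reset run to 1
  Position 3 ('b'): new char, reset run to 1
  Position 4 ('b'): continues run of 'b', length=2
  Position 5 ('b'): continues run of 'b', length=3
  Position 6 ('b'): continues run of 'b', length=4
  Position 7 ('a'): new char, reset run to 1
  Position 8 ('a'): continues run of 'a', length=2
  Position 9 ('c'): new char, reset run to 1
  Position 10 ('c'): continues run of 'c', length=2
  Position 11 ('b'): new char, reset run to 1
  Position 12 ('a'): new char, reset run to 1
  Position 13 ('b'): new char, reset run to 1
Longest run: 'b' with length 4

4


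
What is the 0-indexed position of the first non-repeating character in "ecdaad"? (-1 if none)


Input: ecdaad
Character frequencies:
  'a': 2
  'c': 1
  'd': 2
  'e': 1
Scanning left to right for freq == 1:
  Position 0 ('e'): unique! => answer = 0

0


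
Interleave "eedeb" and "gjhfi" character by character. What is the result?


Interleaving "eedeb" and "gjhfi":
  Position 0: 'e' from first, 'g' from second => "eg"
  Position 1: 'e' from first, 'j' from second => "ej"
  Position 2: 'd' from first, 'h' from second => "dh"
  Position 3: 'e' from first, 'f' from second => "ef"
  Position 4: 'b' from first, 'i' from second => "bi"
Result: egejdhefbi

egejdhefbi


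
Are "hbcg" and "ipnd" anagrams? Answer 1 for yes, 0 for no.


Strings: "hbcg", "ipnd"
Sorted first:  bcgh
Sorted second: dinp
Differ at position 0: 'b' vs 'd' => not anagrams

0


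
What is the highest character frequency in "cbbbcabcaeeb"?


Input: cbbbcabcaeeb
Character counts:
  'a': 2
  'b': 5
  'c': 3
  'e': 2
Maximum frequency: 5

5


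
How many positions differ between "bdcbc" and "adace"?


Comparing "bdcbc" and "adace" position by position:
  Position 0: 'b' vs 'a' => DIFFER
  Position 1: 'd' vs 'd' => same
  Position 2: 'c' vs 'a' => DIFFER
  Position 3: 'b' vs 'c' => DIFFER
  Position 4: 'c' vs 'e' => DIFFER
Positions that differ: 4

4


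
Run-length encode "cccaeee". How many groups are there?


Input: cccaeee
Scanning for consecutive runs:
  Group 1: 'c' x 3 (positions 0-2)
  Group 2: 'a' x 1 (positions 3-3)
  Group 3: 'e' x 3 (positions 4-6)
Total groups: 3

3


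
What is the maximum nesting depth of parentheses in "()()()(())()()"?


Input: "()()()(())()()"
Tracking depth:
  Position 0 '(': depth becomes 1
  Position 1 ')': depth becomes 0
  Position 2 '(': depth becomes 1
  Position 3 ')': depth becomes 0
  Position 4 '(': depth becomes 1
  Position 5 ')': depth becomes 0
  Position 6 '(': depth becomes 1
  Position 7 '(': depth becomes 2
  Position 8 ')': depth becomes 1
  Position 9 ')': depth becomes 0
  Position 10 '(': depth becomes 1
  Position 11 ')': depth becomes 0
  Position 12 '(': depth becomes 1
  Position 13 ')': depth becomes 0
Maximum depth reached: 2

2


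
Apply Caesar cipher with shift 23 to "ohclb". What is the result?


Caesar cipher: shift "ohclb" by 23
  'o' (pos 14) + 23 = pos 11 = 'l'
  'h' (pos 7) + 23 = pos 4 = 'e'
  'c' (pos 2) + 23 = pos 25 = 'z'
  'l' (pos 11) + 23 = pos 8 = 'i'
  'b' (pos 1) + 23 = pos 24 = 'y'
Result: leziy

leziy


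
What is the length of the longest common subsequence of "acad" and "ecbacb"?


LCS of "acad" and "ecbacb"
DP table:
           e    c    b    a    c    b
      0    0    0    0    0    0    0
  a   0    0    0    0    1    1    1
  c   0    0    1    1    1    2    2
  a   0    0    1    1    2    2    2
  d   0    0    1    1    2    2    2
LCS length = dp[4][6] = 2

2


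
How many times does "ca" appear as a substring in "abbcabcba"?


Searching for "ca" in "abbcabcba"
Scanning each position:
  Position 0: "ab" => no
  Position 1: "bb" => no
  Position 2: "bc" => no
  Position 3: "ca" => MATCH
  Position 4: "ab" => no
  Position 5: "bc" => no
  Position 6: "cb" => no
  Position 7: "ba" => no
Total occurrences: 1

1


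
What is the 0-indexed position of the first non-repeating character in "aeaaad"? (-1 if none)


Input: aeaaad
Character frequencies:
  'a': 4
  'd': 1
  'e': 1
Scanning left to right for freq == 1:
  Position 0 ('a'): freq=4, skip
  Position 1 ('e'): unique! => answer = 1

1


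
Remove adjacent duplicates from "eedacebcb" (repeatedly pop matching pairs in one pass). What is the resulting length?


Input: eedacebcb
Stack-based adjacent duplicate removal:
  Read 'e': push. Stack: e
  Read 'e': matches stack top 'e' => pop. Stack: (empty)
  Read 'd': push. Stack: d
  Read 'a': push. Stack: da
  Read 'c': push. Stack: dac
  Read 'e': push. Stack: dace
  Read 'b': push. Stack: daceb
  Read 'c': push. Stack: dacebc
  Read 'b': push. Stack: dacebcb
Final stack: "dacebcb" (length 7)

7


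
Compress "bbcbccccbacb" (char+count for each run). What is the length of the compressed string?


Input: bbcbccccbacb
Runs:
  'b' x 2 => "b2"
  'c' x 1 => "c1"
  'b' x 1 => "b1"
  'c' x 4 => "c4"
  'b' x 1 => "b1"
  'a' x 1 => "a1"
  'c' x 1 => "c1"
  'b' x 1 => "b1"
Compressed: "b2c1b1c4b1a1c1b1"
Compressed length: 16

16


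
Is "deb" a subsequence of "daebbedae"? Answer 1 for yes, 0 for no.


Check if "deb" is a subsequence of "daebbedae"
Greedy scan:
  Position 0 ('d'): matches sub[0] = 'd'
  Position 1 ('a'): no match needed
  Position 2 ('e'): matches sub[1] = 'e'
  Position 3 ('b'): matches sub[2] = 'b'
  Position 4 ('b'): no match needed
  Position 5 ('e'): no match needed
  Position 6 ('d'): no match needed
  Position 7 ('a'): no match needed
  Position 8 ('e'): no match needed
All 3 characters matched => is a subsequence

1


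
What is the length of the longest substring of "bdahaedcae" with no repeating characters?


Input: "bdahaedcae"
Sliding window (track last position of each char):
  Position 0 ('b'): window [0,0] length 1 -- new best
  Position 1 ('d'): window [0,1] length 2 -- new best
  Position 2 ('a'): window [0,2] length 3 -- new best
  Position 3 ('h'): window [0,3] length 4 -- new best
  Position 4 ('a'): repeat (last at 2), move window start to 3
  Position 4 ('a'): window [3,4] length 2
  Position 5 ('e'): window [3,5] length 3
  Position 6 ('d'): window [3,6] length 4
  Position 7 ('c'): window [3,7] length 5 -- new best
  Position 8 ('a'): repeat (last at 4), move window start to 5
  Position 8 ('a'): window [5,8] length 4
  Position 9 ('e'): repeat (last at 5), move window start to 6
  Position 9 ('e'): window [6,9] length 4
Longest substring with no repeats: "haedc" with length 5

5


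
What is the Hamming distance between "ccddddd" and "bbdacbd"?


Comparing "ccddddd" and "bbdacbd" position by position:
  Position 0: 'c' vs 'b' => differ
  Position 1: 'c' vs 'b' => differ
  Position 2: 'd' vs 'd' => same
  Position 3: 'd' vs 'a' => differ
  Position 4: 'd' vs 'c' => differ
  Position 5: 'd' vs 'b' => differ
  Position 6: 'd' vs 'd' => same
Total differences (Hamming distance): 5

5


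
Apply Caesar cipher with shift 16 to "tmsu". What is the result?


Caesar cipher: shift "tmsu" by 16
  't' (pos 19) + 16 = pos 9 = 'j'
  'm' (pos 12) + 16 = pos 2 = 'c'
  's' (pos 18) + 16 = pos 8 = 'i'
  'u' (pos 20) + 16 = pos 10 = 'k'
Result: jcik

jcik


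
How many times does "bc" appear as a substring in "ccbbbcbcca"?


Searching for "bc" in "ccbbbcbcca"
Scanning each position:
  Position 0: "cc" => no
  Position 1: "cb" => no
  Position 2: "bb" => no
  Position 3: "bb" => no
  Position 4: "bc" => MATCH
  Position 5: "cb" => no
  Position 6: "bc" => MATCH
  Position 7: "cc" => no
  Position 8: "ca" => no
Total occurrences: 2

2


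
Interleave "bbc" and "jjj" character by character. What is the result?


Interleaving "bbc" and "jjj":
  Position 0: 'b' from first, 'j' from second => "bj"
  Position 1: 'b' from first, 'j' from second => "bj"
  Position 2: 'c' from first, 'j' from second => "cj"
Result: bjbjcj

bjbjcj


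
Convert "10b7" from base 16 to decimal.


Input: "10b7" in base 16
Positional expansion:
  Digit '1' (value 1) x 16^3 = 4096
  Digit '0' (value 0) x 16^2 = 0
  Digit 'b' (value 11) x 16^1 = 176
  Digit '7' (value 7) x 16^0 = 7
Sum = 4279

4279


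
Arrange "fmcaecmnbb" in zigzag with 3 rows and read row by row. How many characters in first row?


Zigzag "fmcaecmnbb" into 3 rows:
Placing characters:
  'f' => row 0
  'm' => row 1
  'c' => row 2
  'a' => row 1
  'e' => row 0
  'c' => row 1
  'm' => row 2
  'n' => row 1
  'b' => row 0
  'b' => row 1
Rows:
  Row 0: "feb"
  Row 1: "macnb"
  Row 2: "cm"
First row length: 3

3


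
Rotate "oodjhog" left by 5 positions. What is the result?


Input: "oodjhog", rotate left by 5
First 5 characters: "oodjh"
Remaining characters: "og"
Concatenate remaining + first: "og" + "oodjh" = "ogoodjh"

ogoodjh


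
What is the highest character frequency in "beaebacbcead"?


Input: beaebacbcead
Character counts:
  'a': 3
  'b': 3
  'c': 2
  'd': 1
  'e': 3
Maximum frequency: 3

3


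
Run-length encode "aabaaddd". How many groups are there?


Input: aabaaddd
Scanning for consecutive runs:
  Group 1: 'a' x 2 (positions 0-1)
  Group 2: 'b' x 1 (positions 2-2)
  Group 3: 'a' x 2 (positions 3-4)
  Group 4: 'd' x 3 (positions 5-7)
Total groups: 4

4


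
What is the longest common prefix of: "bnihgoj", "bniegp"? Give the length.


Words: bnihgoj, bniegp
  Position 0: all 'b' => match
  Position 1: all 'n' => match
  Position 2: all 'i' => match
  Position 3: ('h', 'e') => mismatch, stop
LCP = "bni" (length 3)

3


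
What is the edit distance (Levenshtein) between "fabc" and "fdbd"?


Computing edit distance: "fabc" -> "fdbd"
DP table:
           f    d    b    d
      0    1    2    3    4
  f   1    0    1    2    3
  a   2    1    1    2    3
  b   3    2    2    1    2
  c   4    3    3    2    2
Edit distance = dp[4][4] = 2

2


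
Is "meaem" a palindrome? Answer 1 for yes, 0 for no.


Input: meaem
Reversed: meaem
  Compare pos 0 ('m') with pos 4 ('m'): match
  Compare pos 1 ('e') with pos 3 ('e'): match
Result: palindrome

1


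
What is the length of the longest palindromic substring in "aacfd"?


Input: "aacfd"
Checking substrings for palindromes:
  [0:2] "aa" (len 2) => palindrome
Longest palindromic substring: "aa" with length 2

2


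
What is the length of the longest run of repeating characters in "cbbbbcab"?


Input: "cbbbbcab"
Scanning for longest run:
  Position 1 ('b'): new char, reset run to 1
  Position 2 ('b'): continues run of 'b', length=2
  Position 3 ('b'): continues run of 'b', length=3
  Position 4 ('b'): continues run of 'b', length=4
  Position 5 ('c'): new char, reset run to 1
  Position 6 ('a'): new char, reset run to 1
  Position 7 ('b'): new char, reset run to 1
Longest run: 'b' with length 4

4


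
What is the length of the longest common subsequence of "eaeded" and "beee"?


LCS of "eaeded" and "beee"
DP table:
           b    e    e    e
      0    0    0    0    0
  e   0    0    1    1    1
  a   0    0    1    1    1
  e   0    0    1    2    2
  d   0    0    1    2    2
  e   0    0    1    2    3
  d   0    0    1    2    3
LCS length = dp[6][4] = 3

3


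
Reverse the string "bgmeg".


Input: bgmeg
Reading characters right to left:
  Position 4: 'g'
  Position 3: 'e'
  Position 2: 'm'
  Position 1: 'g'
  Position 0: 'b'
Reversed: gemgb

gemgb


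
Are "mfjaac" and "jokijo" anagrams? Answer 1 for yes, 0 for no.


Strings: "mfjaac", "jokijo"
Sorted first:  aacfjm
Sorted second: ijjkoo
Differ at position 0: 'a' vs 'i' => not anagrams

0


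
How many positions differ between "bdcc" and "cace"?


Comparing "bdcc" and "cace" position by position:
  Position 0: 'b' vs 'c' => DIFFER
  Position 1: 'd' vs 'a' => DIFFER
  Position 2: 'c' vs 'c' => same
  Position 3: 'c' vs 'e' => DIFFER
Positions that differ: 3

3


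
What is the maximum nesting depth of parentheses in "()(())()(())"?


Input: "()(())()(())"
Tracking depth:
  Position 0 '(': depth becomes 1
  Position 1 ')': depth becomes 0
  Position 2 '(': depth becomes 1
  Position 3 '(': depth becomes 2
  Position 4 ')': depth becomes 1
  Position 5 ')': depth becomes 0
  Position 6 '(': depth becomes 1
  Position 7 ')': depth becomes 0
  Position 8 '(': depth becomes 1
  Position 9 '(': depth becomes 2
  Position 10 ')': depth becomes 1
  Position 11 ')': depth becomes 0
Maximum depth reached: 2

2


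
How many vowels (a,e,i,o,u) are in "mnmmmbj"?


Input: mnmmmbj
Checking each character:
  'm' at position 0: consonant
  'n' at position 1: consonant
  'm' at position 2: consonant
  'm' at position 3: consonant
  'm' at position 4: consonant
  'b' at position 5: consonant
  'j' at position 6: consonant
Total vowels: 0

0


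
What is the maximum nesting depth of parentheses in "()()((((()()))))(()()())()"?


Input: "()()((((()()))))(()()())()"
Tracking depth:
  Position 0 '(': depth becomes 1
  Position 1 ')': depth becomes 0
  Position 2 '(': depth becomes 1
  Position 3 ')': depth becomes 0
  Position 4 '(': depth becomes 1
  Position 5 '(': depth becomes 2
  Position 6 '(': depth becomes 3
  Position 7 '(': depth becomes 4
  Position 8 '(': depth becomes 5
  Position 9 ')': depth becomes 4
  Position 10 '(': depth becomes 5
  Position 11 ')': depth becomes 4
  Position 12 ')': depth becomes 3
  Position 13 ')': depth becomes 2
  Position 14 ')': depth becomes 1
  Position 15 ')': depth becomes 0
  Position 16 '(': depth becomes 1
  Position 17 '(': depth becomes 2
  Position 18 ')': depth becomes 1
  Position 19 '(': depth becomes 2
  Position 20 ')': depth becomes 1
  Position 21 '(': depth becomes 2
  Position 22 ')': depth becomes 1
  Position 23 ')': depth becomes 0
  Position 24 '(': depth becomes 1
  Position 25 ')': depth becomes 0
Maximum depth reached: 5

5


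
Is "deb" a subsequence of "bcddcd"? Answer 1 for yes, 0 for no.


Check if "deb" is a subsequence of "bcddcd"
Greedy scan:
  Position 0 ('b'): no match needed
  Position 1 ('c'): no match needed
  Position 2 ('d'): matches sub[0] = 'd'
  Position 3 ('d'): no match needed
  Position 4 ('c'): no match needed
  Position 5 ('d'): no match needed
Only matched 1/3 characters => not a subsequence

0


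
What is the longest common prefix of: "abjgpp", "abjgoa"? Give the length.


Words: abjgpp, abjgoa
  Position 0: all 'a' => match
  Position 1: all 'b' => match
  Position 2: all 'j' => match
  Position 3: all 'g' => match
  Position 4: ('p', 'o') => mismatch, stop
LCP = "abjg" (length 4)

4


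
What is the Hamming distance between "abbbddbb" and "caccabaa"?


Comparing "abbbddbb" and "caccabaa" position by position:
  Position 0: 'a' vs 'c' => differ
  Position 1: 'b' vs 'a' => differ
  Position 2: 'b' vs 'c' => differ
  Position 3: 'b' vs 'c' => differ
  Position 4: 'd' vs 'a' => differ
  Position 5: 'd' vs 'b' => differ
  Position 6: 'b' vs 'a' => differ
  Position 7: 'b' vs 'a' => differ
Total differences (Hamming distance): 8

8


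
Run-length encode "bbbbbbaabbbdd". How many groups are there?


Input: bbbbbbaabbbdd
Scanning for consecutive runs:
  Group 1: 'b' x 6 (positions 0-5)
  Group 2: 'a' x 2 (positions 6-7)
  Group 3: 'b' x 3 (positions 8-10)
  Group 4: 'd' x 2 (positions 11-12)
Total groups: 4

4


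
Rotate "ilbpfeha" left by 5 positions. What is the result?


Input: "ilbpfeha", rotate left by 5
First 5 characters: "ilbpf"
Remaining characters: "eha"
Concatenate remaining + first: "eha" + "ilbpf" = "ehailbpf"

ehailbpf


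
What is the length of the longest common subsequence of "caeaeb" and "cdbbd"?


LCS of "caeaeb" and "cdbbd"
DP table:
           c    d    b    b    d
      0    0    0    0    0    0
  c   0    1    1    1    1    1
  a   0    1    1    1    1    1
  e   0    1    1    1    1    1
  a   0    1    1    1    1    1
  e   0    1    1    1    1    1
  b   0    1    1    2    2    2
LCS length = dp[6][5] = 2

2


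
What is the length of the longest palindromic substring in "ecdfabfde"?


Input: "ecdfabfde"
Checking substrings for palindromes:
  No multi-char palindromic substrings found
Longest palindromic substring: "e" with length 1

1


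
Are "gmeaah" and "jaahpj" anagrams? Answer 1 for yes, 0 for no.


Strings: "gmeaah", "jaahpj"
Sorted first:  aaeghm
Sorted second: aahjjp
Differ at position 2: 'e' vs 'h' => not anagrams

0


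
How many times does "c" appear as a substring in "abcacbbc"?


Searching for "c" in "abcacbbc"
Scanning each position:
  Position 0: "a" => no
  Position 1: "b" => no
  Position 2: "c" => MATCH
  Position 3: "a" => no
  Position 4: "c" => MATCH
  Position 5: "b" => no
  Position 6: "b" => no
  Position 7: "c" => MATCH
Total occurrences: 3

3


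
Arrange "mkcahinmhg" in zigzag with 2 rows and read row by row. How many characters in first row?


Zigzag "mkcahinmhg" into 2 rows:
Placing characters:
  'm' => row 0
  'k' => row 1
  'c' => row 0
  'a' => row 1
  'h' => row 0
  'i' => row 1
  'n' => row 0
  'm' => row 1
  'h' => row 0
  'g' => row 1
Rows:
  Row 0: "mchnh"
  Row 1: "kaimg"
First row length: 5

5


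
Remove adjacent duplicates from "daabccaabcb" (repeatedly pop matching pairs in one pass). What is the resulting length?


Input: daabccaabcb
Stack-based adjacent duplicate removal:
  Read 'd': push. Stack: d
  Read 'a': push. Stack: da
  Read 'a': matches stack top 'a' => pop. Stack: d
  Read 'b': push. Stack: db
  Read 'c': push. Stack: dbc
  Read 'c': matches stack top 'c' => pop. Stack: db
  Read 'a': push. Stack: dba
  Read 'a': matches stack top 'a' => pop. Stack: db
  Read 'b': matches stack top 'b' => pop. Stack: d
  Read 'c': push. Stack: dc
  Read 'b': push. Stack: dcb
Final stack: "dcb" (length 3)

3
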